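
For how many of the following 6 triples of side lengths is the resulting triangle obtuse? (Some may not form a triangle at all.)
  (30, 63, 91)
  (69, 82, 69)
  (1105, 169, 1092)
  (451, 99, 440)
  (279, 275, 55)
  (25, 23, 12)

(30,63,91): 30²+63² = 4869 < 8281 = 91² → obtuse
(69,82,69): 69²+69² = 9522 > 6724 = 82² → acute
(1105,169,1092): 169²+1092² = 1221025 = 1105² → right
(451,99,440): 99²+440² = 203401 = 451² → right
(279,275,55): 55²+275² = 78650 > 77841 = 279² → acute
(25,23,12): 12²+23² = 673 > 625 = 25² → acute
1 of the 6 is obtuse.

1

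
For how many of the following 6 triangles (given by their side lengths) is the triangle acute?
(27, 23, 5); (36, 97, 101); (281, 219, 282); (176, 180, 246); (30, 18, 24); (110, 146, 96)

3

(27,23,5): 5²+23² = 554 < 729 = 27² → obtuse
(36,97,101): 36²+97² = 10705 > 10201 = 101² → acute
(281,219,282): 219²+281² = 126922 > 79524 = 282² → acute
(176,180,246): 176²+180² = 63376 > 60516 = 246² → acute
(30,18,24): 18²+24² = 900 = 30² → right
(110,146,96): 96²+110² = 21316 = 146² → right
3 of the 6 are acute.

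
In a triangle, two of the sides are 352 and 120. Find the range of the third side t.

By the triangle inequality, t must be less than 352 + 120 = 472 and greater than |352 − 120| = 232.

232 < t < 472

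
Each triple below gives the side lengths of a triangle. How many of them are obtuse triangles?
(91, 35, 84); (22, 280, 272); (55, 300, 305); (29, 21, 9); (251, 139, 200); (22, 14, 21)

3

(91,35,84): 35²+84² = 8281 = 91² → right
(22,280,272): 22²+272² = 74468 < 78400 = 280² → obtuse
(55,300,305): 55²+300² = 93025 = 305² → right
(29,21,9): 9²+21² = 522 < 841 = 29² → obtuse
(251,139,200): 139²+200² = 59321 < 63001 = 251² → obtuse
(22,14,21): 14²+21² = 637 > 484 = 22² → acute
3 of the 6 are obtuse.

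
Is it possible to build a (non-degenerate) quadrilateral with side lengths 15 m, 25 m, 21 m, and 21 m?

Yes

A quadrilateral exists iff every side is shorter than the sum of the others — equivalently, the longest side is less than the sum of the rest.
Longest side 25 < 57 (sum of the remaining 3), so yes.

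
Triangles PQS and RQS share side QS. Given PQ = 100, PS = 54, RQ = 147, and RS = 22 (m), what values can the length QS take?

From triangle PQS: |100 − 54| < QS < 100 + 54, i.e. 46 < QS < 154.
From triangle RQS: 125 < QS < 169.
Both must hold, so QS lies in the intersection.

125 < QS < 154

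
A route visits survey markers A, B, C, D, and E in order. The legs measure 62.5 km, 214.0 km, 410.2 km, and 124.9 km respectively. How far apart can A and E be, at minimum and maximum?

The maximum is all hops collinear in one direction: 62.5 + 214.0 + 410.2 + 124.9 = 811.6.
The longest hop is 410.2; the others sum to 401.4. Folding the others back against it leaves at least 410.2 − 401.4 = 8.8.

8.8 ≤ AE ≤ 811.6 km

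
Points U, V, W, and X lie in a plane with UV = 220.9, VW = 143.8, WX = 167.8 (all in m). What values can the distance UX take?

The maximum is all hops collinear in one direction: 220.9 + 143.8 + 167.8 = 532.5.
The longest hop is 220.9; the others sum to 311.6. Since 220.9 ≤ 311.6, the path can fold back on itself completely, so the minimum distance is 0.

0 ≤ UX ≤ 532.5 m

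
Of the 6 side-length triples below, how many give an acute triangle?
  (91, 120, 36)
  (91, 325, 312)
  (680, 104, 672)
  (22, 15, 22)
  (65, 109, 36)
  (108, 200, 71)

(91,120,36): 36²+91² = 9577 < 14400 = 120² → obtuse
(91,325,312): 91²+312² = 105625 = 325² → right
(680,104,672): 104²+672² = 462400 = 680² → right
(22,15,22): 15²+22² = 709 > 484 = 22² → acute
(65,109,36): 36+65 ≤ 109, not a triangle
(108,200,71): 71+108 ≤ 200, not a triangle
1 of the 6 is acute.

1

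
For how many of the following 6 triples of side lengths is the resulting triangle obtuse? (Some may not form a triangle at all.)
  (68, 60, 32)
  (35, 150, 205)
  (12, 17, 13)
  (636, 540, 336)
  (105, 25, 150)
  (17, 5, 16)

(68,60,32): 32²+60² = 4624 = 68² → right
(35,150,205): 35+150 ≤ 205, not a triangle
(12,17,13): 12²+13² = 313 > 289 = 17² → acute
(636,540,336): 336²+540² = 404496 = 636² → right
(105,25,150): 25+105 ≤ 150, not a triangle
(17,5,16): 5²+16² = 281 < 289 = 17² → obtuse
1 of the 6 is obtuse.

1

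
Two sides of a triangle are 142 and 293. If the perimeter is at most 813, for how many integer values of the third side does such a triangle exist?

Triangle inequality: 151 < x < 435. Perimeter ≤ 813 gives x ≤ 813 − 142 − 293 = 378.
So 151 < x ≤ 378; integers 152 through 378: 227 values.

227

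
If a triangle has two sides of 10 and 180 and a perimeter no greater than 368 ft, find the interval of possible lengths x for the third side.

Triangle inequality alone gives 170 < x < 190.
The perimeter condition gives x ≤ 368 − 10 − 180 = 178.
Intersecting the two: 170 < x ≤ 178.

170 < x ≤ 178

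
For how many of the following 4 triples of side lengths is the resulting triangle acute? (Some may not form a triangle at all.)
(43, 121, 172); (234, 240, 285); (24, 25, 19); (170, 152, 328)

(43,121,172): 43+121 ≤ 172, not a triangle
(234,240,285): 234²+240² = 112356 > 81225 = 285² → acute
(24,25,19): 19²+24² = 937 > 625 = 25² → acute
(170,152,328): 152+170 ≤ 328, not a triangle
2 of the 4 are acute.

2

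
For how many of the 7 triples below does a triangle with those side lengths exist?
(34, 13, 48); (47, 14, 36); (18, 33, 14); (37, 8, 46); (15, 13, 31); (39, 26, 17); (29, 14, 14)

2

(13,34,48): 13+34 ≤ 48 → not valid
(14,36,47): 14+36 > 47 → valid
(14,18,33): 14+18 ≤ 33 → not valid
(8,37,46): 8+37 ≤ 46 → not valid
(13,15,31): 13+15 ≤ 31 → not valid
(17,26,39): 17+26 > 39 → valid
(14,14,29): 14+14 ≤ 29 → not valid
2 of the 7 triples form a triangle.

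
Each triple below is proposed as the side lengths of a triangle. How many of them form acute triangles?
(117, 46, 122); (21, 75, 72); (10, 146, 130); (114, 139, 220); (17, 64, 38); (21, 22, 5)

(117,46,122): 46²+117² = 15805 > 14884 = 122² → acute
(21,75,72): 21²+72² = 5625 = 75² → right
(10,146,130): 10+130 ≤ 146, not a triangle
(114,139,220): 114²+139² = 32317 < 48400 = 220² → obtuse
(17,64,38): 17+38 ≤ 64, not a triangle
(21,22,5): 5²+21² = 466 < 484 = 22² → obtuse
1 of the 6 is acute.

1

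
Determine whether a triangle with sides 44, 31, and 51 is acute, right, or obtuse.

acute

Compare the square of the longest side to the sum of squares of the other two: 31² + 44² = 2897 > 2601 = 51².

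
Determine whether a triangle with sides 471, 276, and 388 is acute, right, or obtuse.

acute

Compare the square of the longest side to the sum of squares of the other two: 276² + 388² = 226720 > 221841 = 471².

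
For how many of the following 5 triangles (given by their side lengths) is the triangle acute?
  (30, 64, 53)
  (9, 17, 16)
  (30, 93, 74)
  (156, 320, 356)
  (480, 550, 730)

(30,64,53): 30²+53² = 3709 < 4096 = 64² → obtuse
(9,17,16): 9²+16² = 337 > 289 = 17² → acute
(30,93,74): 30²+74² = 6376 < 8649 = 93² → obtuse
(156,320,356): 156²+320² = 126736 = 356² → right
(480,550,730): 480²+550² = 532900 = 730² → right
1 of the 5 is acute.

1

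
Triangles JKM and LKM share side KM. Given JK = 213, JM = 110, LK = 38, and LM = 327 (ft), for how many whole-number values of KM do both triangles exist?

From triangle JKM: 103 < KM < 323.
From triangle LKM: 289 < KM < 365.
Intersection: 289 < KM < 323, so integers 290 through 322: 33 values.

33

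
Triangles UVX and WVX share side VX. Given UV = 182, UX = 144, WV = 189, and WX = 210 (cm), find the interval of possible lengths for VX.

38 < VX < 326

From triangle UVX: |182 − 144| < VX < 182 + 144, i.e. 38 < VX < 326.
From triangle WVX: 21 < VX < 399.
Both must hold, so VX lies in the intersection.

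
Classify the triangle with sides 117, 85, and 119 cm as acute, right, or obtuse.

acute

Compare the square of the longest side to the sum of squares of the other two: 85² + 117² = 20914 > 14161 = 119².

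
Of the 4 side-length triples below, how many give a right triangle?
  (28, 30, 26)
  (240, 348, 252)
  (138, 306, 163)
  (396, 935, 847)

(28,30,26): 26²+28² = 1460 > 900 = 30² → acute
(240,348,252): 240²+252² = 121104 = 348² → right
(138,306,163): 138+163 ≤ 306, not a triangle
(396,935,847): 396²+847² = 874225 = 935² → right
2 of the 4 are right.

2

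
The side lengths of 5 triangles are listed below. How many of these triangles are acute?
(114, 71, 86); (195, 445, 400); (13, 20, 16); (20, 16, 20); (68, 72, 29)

3

(114,71,86): 71²+86² = 12437 < 12996 = 114² → obtuse
(195,445,400): 195²+400² = 198025 = 445² → right
(13,20,16): 13²+16² = 425 > 400 = 20² → acute
(20,16,20): 16²+20² = 656 > 400 = 20² → acute
(68,72,29): 29²+68² = 5465 > 5184 = 72² → acute
3 of the 5 are acute.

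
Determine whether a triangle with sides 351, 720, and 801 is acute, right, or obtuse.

Compare the square of the longest side to the sum of squares of the other two: 351² + 720² = 641601 = 801².

right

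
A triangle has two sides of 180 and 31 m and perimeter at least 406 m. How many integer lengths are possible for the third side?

Triangle inequality: 149 < x < 211. Perimeter ≥ 406 gives x ≥ 406 − 180 − 31 = 195.
So 195 ≤ x < 211; integers 195 through 210: 16 values.

16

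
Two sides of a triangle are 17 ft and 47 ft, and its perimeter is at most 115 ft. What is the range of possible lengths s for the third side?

30 < s ≤ 51 ft

Triangle inequality alone gives 30 < s < 64.
The perimeter condition gives s ≤ 115 − 17 − 47 = 51.
Intersecting the two: 30 < s ≤ 51.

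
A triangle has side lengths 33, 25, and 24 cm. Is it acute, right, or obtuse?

Compare the square of the longest side to the sum of squares of the other two: 24² + 25² = 1201 > 1089 = 33².

acute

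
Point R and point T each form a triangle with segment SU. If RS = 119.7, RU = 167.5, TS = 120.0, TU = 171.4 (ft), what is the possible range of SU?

From triangle RSU: |119.7 − 167.5| < SU < 119.7 + 167.5, i.e. 47.8 < SU < 287.2.
From triangle TSU: 51.4 < SU < 291.4.
Both must hold, so SU lies in the intersection.

51.4 < SU < 287.2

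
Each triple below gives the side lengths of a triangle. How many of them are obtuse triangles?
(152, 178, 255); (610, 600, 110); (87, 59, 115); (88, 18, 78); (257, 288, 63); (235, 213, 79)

(152,178,255): 152²+178² = 54788 < 65025 = 255² → obtuse
(610,600,110): 110²+600² = 372100 = 610² → right
(87,59,115): 59²+87² = 11050 < 13225 = 115² → obtuse
(88,18,78): 18²+78² = 6408 < 7744 = 88² → obtuse
(257,288,63): 63²+257² = 70018 < 82944 = 288² → obtuse
(235,213,79): 79²+213² = 51610 < 55225 = 235² → obtuse
5 of the 6 are obtuse.

5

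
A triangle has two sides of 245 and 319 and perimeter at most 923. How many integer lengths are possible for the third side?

285

Triangle inequality: 74 < x < 564. Perimeter ≤ 923 gives x ≤ 923 − 245 − 319 = 359.
So 74 < x ≤ 359; integers 75 through 359: 285 values.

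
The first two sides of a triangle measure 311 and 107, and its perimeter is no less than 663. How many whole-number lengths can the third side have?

Triangle inequality: 204 < x < 418. Perimeter ≥ 663 gives x ≥ 663 − 311 − 107 = 245.
So 245 ≤ x < 418; integers 245 through 417: 173 values.

173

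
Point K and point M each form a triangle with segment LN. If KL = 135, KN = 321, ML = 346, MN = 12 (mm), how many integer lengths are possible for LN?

23

From triangle KLN: 186 < LN < 456.
From triangle MLN: 334 < LN < 358.
Intersection: 334 < LN < 358, so integers 335 through 357: 23 values.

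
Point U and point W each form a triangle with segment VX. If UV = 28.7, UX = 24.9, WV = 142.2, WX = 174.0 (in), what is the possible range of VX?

From triangle UVX: |28.7 − 24.9| < VX < 28.7 + 24.9, i.e. 3.8 < VX < 53.6.
From triangle WVX: 31.8 < VX < 316.2.
Both must hold, so VX lies in the intersection.

31.8 < VX < 53.6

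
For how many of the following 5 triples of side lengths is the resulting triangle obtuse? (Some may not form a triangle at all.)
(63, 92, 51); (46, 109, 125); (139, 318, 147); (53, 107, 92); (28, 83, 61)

4

(63,92,51): 51²+63² = 6570 < 8464 = 92² → obtuse
(46,109,125): 46²+109² = 13997 < 15625 = 125² → obtuse
(139,318,147): 139+147 ≤ 318, not a triangle
(53,107,92): 53²+92² = 11273 < 11449 = 107² → obtuse
(28,83,61): 28²+61² = 4505 < 6889 = 83² → obtuse
4 of the 5 are obtuse.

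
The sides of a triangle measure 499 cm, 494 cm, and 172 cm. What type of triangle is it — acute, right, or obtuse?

Compare the square of the longest side to the sum of squares of the other two: 172² + 494² = 273620 > 249001 = 499².

acute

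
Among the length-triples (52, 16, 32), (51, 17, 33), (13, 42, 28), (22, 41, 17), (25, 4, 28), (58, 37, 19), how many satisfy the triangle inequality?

(16,32,52): 16+32 ≤ 52 → not valid
(17,33,51): 17+33 ≤ 51 → not valid
(13,28,42): 13+28 ≤ 42 → not valid
(17,22,41): 17+22 ≤ 41 → not valid
(4,25,28): 4+25 > 28 → valid
(19,37,58): 19+37 ≤ 58 → not valid
1 of the 6 triples forms a triangle.

1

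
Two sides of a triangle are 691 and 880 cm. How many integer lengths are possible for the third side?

The third side lies in the open interval (189, 1571).
Integers from 190 to 1570 inclusive: 1570 − 190 + 1 = 1381.

1381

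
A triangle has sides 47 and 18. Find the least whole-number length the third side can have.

30

The third side must be strictly greater than |47 − 18| = 29.
The smallest integer above 29 is 30.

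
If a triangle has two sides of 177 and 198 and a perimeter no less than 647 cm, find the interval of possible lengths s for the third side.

Triangle inequality alone gives 21 < s < 375.
The perimeter condition gives s ≥ 647 − 177 − 198 = 272.
Intersecting the two: 272 ≤ s < 375.

272 ≤ s < 375 cm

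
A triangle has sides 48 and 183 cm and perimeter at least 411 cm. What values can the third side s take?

180 ≤ s < 231

Triangle inequality alone gives 135 < s < 231.
The perimeter condition gives s ≥ 411 − 48 − 183 = 180.
Intersecting the two: 180 ≤ s < 231.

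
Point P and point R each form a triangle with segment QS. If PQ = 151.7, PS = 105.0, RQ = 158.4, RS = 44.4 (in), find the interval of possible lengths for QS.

From triangle PQS: |151.7 − 105.0| < QS < 151.7 + 105.0, i.e. 46.7 < QS < 256.7.
From triangle RQS: 114.0 < QS < 202.8.
Both must hold, so QS lies in the intersection.

114.0 < QS < 202.8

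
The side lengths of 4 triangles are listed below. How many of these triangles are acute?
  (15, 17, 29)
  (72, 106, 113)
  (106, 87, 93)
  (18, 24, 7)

(15,17,29): 15²+17² = 514 < 841 = 29² → obtuse
(72,106,113): 72²+106² = 16420 > 12769 = 113² → acute
(106,87,93): 87²+93² = 16218 > 11236 = 106² → acute
(18,24,7): 7²+18² = 373 < 576 = 24² → obtuse
2 of the 4 are acute.

2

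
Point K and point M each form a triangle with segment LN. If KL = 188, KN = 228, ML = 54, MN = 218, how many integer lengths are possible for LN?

From triangle KLN: 40 < LN < 416.
From triangle MLN: 164 < LN < 272.
Intersection: 164 < LN < 272, so integers 165 through 271: 107 values.

107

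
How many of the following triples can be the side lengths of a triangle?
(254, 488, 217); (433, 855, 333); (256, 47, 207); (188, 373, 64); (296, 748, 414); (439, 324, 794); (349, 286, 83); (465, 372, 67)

(217,254,488): 217+254 ≤ 488 → not valid
(333,433,855): 333+433 ≤ 855 → not valid
(47,207,256): 47+207 ≤ 256 → not valid
(64,188,373): 64+188 ≤ 373 → not valid
(296,414,748): 296+414 ≤ 748 → not valid
(324,439,794): 324+439 ≤ 794 → not valid
(83,286,349): 83+286 > 349 → valid
(67,372,465): 67+372 ≤ 465 → not valid
1 of the 8 triples forms a triangle.

1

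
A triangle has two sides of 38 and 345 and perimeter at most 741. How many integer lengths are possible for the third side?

Triangle inequality: 307 < x < 383. Perimeter ≤ 741 gives x ≤ 741 − 38 − 345 = 358.
So 307 < x ≤ 358; integers 308 through 358: 51 values.

51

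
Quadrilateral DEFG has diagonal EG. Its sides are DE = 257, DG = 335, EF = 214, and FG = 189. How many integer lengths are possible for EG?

From triangle DEG: 78 < EG < 592.
From triangle FEG: 25 < EG < 403.
Intersection: 78 < EG < 403, so integers 79 through 402: 324 values.

324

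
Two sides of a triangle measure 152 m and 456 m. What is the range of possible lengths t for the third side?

304 < t < 608

By the triangle inequality, t must be less than 152 + 456 = 608 and greater than |152 − 456| = 304.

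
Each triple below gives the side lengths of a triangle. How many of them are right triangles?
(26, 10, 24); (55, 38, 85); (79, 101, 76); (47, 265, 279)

(26,10,24): 10²+24² = 676 = 26² → right
(55,38,85): 38²+55² = 4469 < 7225 = 85² → obtuse
(79,101,76): 76²+79² = 12017 > 10201 = 101² → acute
(47,265,279): 47²+265² = 72434 < 77841 = 279² → obtuse
1 of the 4 is right.

1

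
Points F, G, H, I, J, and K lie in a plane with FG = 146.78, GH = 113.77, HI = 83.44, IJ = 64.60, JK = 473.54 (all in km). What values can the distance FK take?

64.95 ≤ FK ≤ 882.13 km

The maximum is all hops collinear in one direction: 146.78 + 113.77 + 83.44 + 64.60 + 473.54 = 882.13.
The longest hop is 473.54; the others sum to 408.59. Folding the others back against it leaves at least 473.54 − 408.59 = 64.95.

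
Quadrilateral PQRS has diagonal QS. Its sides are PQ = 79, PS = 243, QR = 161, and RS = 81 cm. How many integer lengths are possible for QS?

From triangle PQS: 164 < QS < 322.
From triangle RQS: 80 < QS < 242.
Intersection: 164 < QS < 242, so integers 165 through 241: 77 values.

77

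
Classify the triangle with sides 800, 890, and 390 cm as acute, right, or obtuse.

Compare the square of the longest side to the sum of squares of the other two: 390² + 800² = 792100 = 890².

right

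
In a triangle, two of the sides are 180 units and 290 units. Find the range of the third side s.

By the triangle inequality, s must be less than 180 + 290 = 470 and greater than |180 − 290| = 110.

110 < s < 470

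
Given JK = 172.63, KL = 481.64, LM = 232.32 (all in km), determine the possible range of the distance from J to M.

76.69 ≤ JM ≤ 886.59 km

The maximum is all hops collinear in one direction: 172.63 + 481.64 + 232.32 = 886.59.
The longest hop is 481.64; the others sum to 404.95. Folding the others back against it leaves at least 481.64 − 404.95 = 76.69.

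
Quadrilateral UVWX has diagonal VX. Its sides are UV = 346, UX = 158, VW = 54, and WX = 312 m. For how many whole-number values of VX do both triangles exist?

107

From triangle UVX: 188 < VX < 504.
From triangle WVX: 258 < VX < 366.
Intersection: 258 < VX < 366, so integers 259 through 365: 107 values.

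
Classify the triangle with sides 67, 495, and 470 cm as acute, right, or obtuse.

obtuse

Compare the square of the longest side to the sum of squares of the other two: 67² + 470² = 225389 < 245025 = 495².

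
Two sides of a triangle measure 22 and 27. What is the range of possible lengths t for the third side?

By the triangle inequality, t must be less than 22 + 27 = 49 and greater than |22 − 27| = 5.

5 < t < 49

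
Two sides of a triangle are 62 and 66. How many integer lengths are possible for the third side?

The third side lies in the open interval (4, 128).
Integers from 5 to 127 inclusive: 127 − 5 + 1 = 123.

123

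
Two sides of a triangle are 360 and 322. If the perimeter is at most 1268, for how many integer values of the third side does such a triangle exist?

548

Triangle inequality: 38 < x < 682. Perimeter ≤ 1268 gives x ≤ 1268 − 360 − 322 = 586.
So 38 < x ≤ 586; integers 39 through 586: 548 values.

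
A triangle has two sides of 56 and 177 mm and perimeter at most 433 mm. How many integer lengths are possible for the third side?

Triangle inequality: 121 < x < 233. Perimeter ≤ 433 gives x ≤ 433 − 56 − 177 = 200.
So 121 < x ≤ 200; integers 122 through 200: 79 values.

79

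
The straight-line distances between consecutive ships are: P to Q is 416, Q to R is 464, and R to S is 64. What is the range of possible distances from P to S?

The maximum is all hops collinear in one direction: 416 + 464 + 64 = 944.
The longest hop is 464; the others sum to 480. Since 464 ≤ 480, the path can fold back on itself completely, so the minimum distance is 0.

0 ≤ PS ≤ 944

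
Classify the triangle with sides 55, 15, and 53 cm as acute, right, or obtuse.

acute

Compare the square of the longest side to the sum of squares of the other two: 15² + 53² = 3034 > 3025 = 55².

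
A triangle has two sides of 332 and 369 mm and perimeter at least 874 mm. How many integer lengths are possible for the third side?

Triangle inequality: 37 < x < 701. Perimeter ≥ 874 gives x ≥ 874 − 332 − 369 = 173.
So 173 ≤ x < 701; integers 173 through 700: 528 values.

528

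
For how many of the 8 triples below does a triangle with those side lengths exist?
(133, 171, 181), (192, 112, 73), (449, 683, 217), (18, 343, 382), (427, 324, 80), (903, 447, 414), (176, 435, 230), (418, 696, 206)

1

(133,171,181): 133+171 > 181 → valid
(73,112,192): 73+112 ≤ 192 → not valid
(217,449,683): 217+449 ≤ 683 → not valid
(18,343,382): 18+343 ≤ 382 → not valid
(80,324,427): 80+324 ≤ 427 → not valid
(414,447,903): 414+447 ≤ 903 → not valid
(176,230,435): 176+230 ≤ 435 → not valid
(206,418,696): 206+418 ≤ 696 → not valid
1 of the 8 triples forms a triangle.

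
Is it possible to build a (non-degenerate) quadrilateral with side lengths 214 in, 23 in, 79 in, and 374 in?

For a quadrilateral, each side must be shorter than the sum of the others.
Here the longest side is 374, but the remaining 3 sides sum to only 316.

No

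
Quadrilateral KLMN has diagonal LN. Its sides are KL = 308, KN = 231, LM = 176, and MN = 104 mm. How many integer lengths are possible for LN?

From triangle KLN: 77 < LN < 539.
From triangle MLN: 72 < LN < 280.
Intersection: 77 < LN < 280, so integers 78 through 279: 202 values.

202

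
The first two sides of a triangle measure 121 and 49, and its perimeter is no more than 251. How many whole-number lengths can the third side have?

9

Triangle inequality: 72 < x < 170. Perimeter ≤ 251 gives x ≤ 251 − 121 − 49 = 81.
So 72 < x ≤ 81; integers 73 through 81: 9 values.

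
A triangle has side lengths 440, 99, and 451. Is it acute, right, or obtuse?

Compare the square of the longest side to the sum of squares of the other two: 99² + 440² = 203401 = 451².

right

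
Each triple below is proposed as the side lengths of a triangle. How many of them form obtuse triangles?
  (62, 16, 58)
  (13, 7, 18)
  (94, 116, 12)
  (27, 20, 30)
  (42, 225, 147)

2

(62,16,58): 16²+58² = 3620 < 3844 = 62² → obtuse
(13,7,18): 7²+13² = 218 < 324 = 18² → obtuse
(94,116,12): 12+94 ≤ 116, not a triangle
(27,20,30): 20²+27² = 1129 > 900 = 30² → acute
(42,225,147): 42+147 ≤ 225, not a triangle
2 of the 5 are obtuse.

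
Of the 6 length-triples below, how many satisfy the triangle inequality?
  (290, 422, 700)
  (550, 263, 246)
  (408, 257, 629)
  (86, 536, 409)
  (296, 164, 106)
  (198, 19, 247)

2

(290,422,700): 290+422 > 700 → valid
(246,263,550): 246+263 ≤ 550 → not valid
(257,408,629): 257+408 > 629 → valid
(86,409,536): 86+409 ≤ 536 → not valid
(106,164,296): 106+164 ≤ 296 → not valid
(19,198,247): 19+198 ≤ 247 → not valid
2 of the 6 triples form a triangle.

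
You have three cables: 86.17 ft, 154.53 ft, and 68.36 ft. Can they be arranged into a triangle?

The two shorter sides sum to 154.53, exactly equal to the longest side 154.53.
That gives only a degenerate (flat) triangle — the inequality must be strict.

No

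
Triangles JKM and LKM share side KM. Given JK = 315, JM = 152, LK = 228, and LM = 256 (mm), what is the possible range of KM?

163 < KM < 467

From triangle JKM: |315 − 152| < KM < 315 + 152, i.e. 163 < KM < 467.
From triangle LKM: 28 < KM < 484.
Both must hold, so KM lies in the intersection.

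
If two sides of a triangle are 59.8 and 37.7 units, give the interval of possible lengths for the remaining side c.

22.1 < c < 97.5

By the triangle inequality, c must be less than 59.8 + 37.7 = 97.5 and greater than |59.8 − 37.7| = 22.1.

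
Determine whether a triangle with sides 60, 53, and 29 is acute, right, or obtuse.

acute

Compare the square of the longest side to the sum of squares of the other two: 29² + 53² = 3650 > 3600 = 60².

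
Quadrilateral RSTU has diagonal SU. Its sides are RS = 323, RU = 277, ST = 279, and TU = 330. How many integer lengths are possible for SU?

548

From triangle RSU: 46 < SU < 600.
From triangle TSU: 51 < SU < 609.
Intersection: 51 < SU < 600, so integers 52 through 599: 548 values.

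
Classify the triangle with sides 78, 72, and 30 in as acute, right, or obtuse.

right

Compare the square of the longest side to the sum of squares of the other two: 30² + 72² = 6084 = 78².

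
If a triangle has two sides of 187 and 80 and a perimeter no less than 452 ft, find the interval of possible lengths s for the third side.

Triangle inequality alone gives 107 < s < 267.
The perimeter condition gives s ≥ 452 − 187 − 80 = 185.
Intersecting the two: 185 ≤ s < 267.

185 ≤ s < 267 ft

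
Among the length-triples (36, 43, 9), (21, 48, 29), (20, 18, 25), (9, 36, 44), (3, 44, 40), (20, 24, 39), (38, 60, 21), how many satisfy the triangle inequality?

5

(9,36,43): 9+36 > 43 → valid
(21,29,48): 21+29 > 48 → valid
(18,20,25): 18+20 > 25 → valid
(9,36,44): 9+36 > 44 → valid
(3,40,44): 3+40 ≤ 44 → not valid
(20,24,39): 20+24 > 39 → valid
(21,38,60): 21+38 ≤ 60 → not valid
5 of the 7 triples form a triangle.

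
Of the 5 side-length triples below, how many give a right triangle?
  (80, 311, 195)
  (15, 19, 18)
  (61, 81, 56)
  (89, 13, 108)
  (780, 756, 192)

(80,311,195): 80+195 ≤ 311, not a triangle
(15,19,18): 15²+18² = 549 > 361 = 19² → acute
(61,81,56): 56²+61² = 6857 > 6561 = 81² → acute
(89,13,108): 13+89 ≤ 108, not a triangle
(780,756,192): 192²+756² = 608400 = 780² → right
1 of the 5 is right.

1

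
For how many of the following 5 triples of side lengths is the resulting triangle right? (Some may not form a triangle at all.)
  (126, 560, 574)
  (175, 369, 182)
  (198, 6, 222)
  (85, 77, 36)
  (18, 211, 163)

2

(126,560,574): 126²+560² = 329476 = 574² → right
(175,369,182): 175+182 ≤ 369, not a triangle
(198,6,222): 6+198 ≤ 222, not a triangle
(85,77,36): 36²+77² = 7225 = 85² → right
(18,211,163): 18+163 ≤ 211, not a triangle
2 of the 5 are right.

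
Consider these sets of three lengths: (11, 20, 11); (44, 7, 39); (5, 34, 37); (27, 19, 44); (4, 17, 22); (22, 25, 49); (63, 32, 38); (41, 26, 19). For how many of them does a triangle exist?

(11,11,20): 11+11 > 20 → valid
(7,39,44): 7+39 > 44 → valid
(5,34,37): 5+34 > 37 → valid
(19,27,44): 19+27 > 44 → valid
(4,17,22): 4+17 ≤ 22 → not valid
(22,25,49): 22+25 ≤ 49 → not valid
(32,38,63): 32+38 > 63 → valid
(19,26,41): 19+26 > 41 → valid
6 of the 8 triples form a triangle.

6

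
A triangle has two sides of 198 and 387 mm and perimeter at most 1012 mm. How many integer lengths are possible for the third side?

Triangle inequality: 189 < x < 585. Perimeter ≤ 1012 gives x ≤ 1012 − 198 − 387 = 427.
So 189 < x ≤ 427; integers 190 through 427: 238 values.

238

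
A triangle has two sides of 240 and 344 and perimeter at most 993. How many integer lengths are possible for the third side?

305

Triangle inequality: 104 < x < 584. Perimeter ≤ 993 gives x ≤ 993 − 240 − 344 = 409.
So 104 < x ≤ 409; integers 105 through 409: 305 values.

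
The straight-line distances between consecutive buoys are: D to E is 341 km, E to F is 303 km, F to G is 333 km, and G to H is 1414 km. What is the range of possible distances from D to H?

The maximum is all hops collinear in one direction: 341 + 303 + 333 + 1414 = 2391.
The longest hop is 1414; the others sum to 977. Folding the others back against it leaves at least 1414 − 977 = 437.

437 ≤ DH ≤ 2391 km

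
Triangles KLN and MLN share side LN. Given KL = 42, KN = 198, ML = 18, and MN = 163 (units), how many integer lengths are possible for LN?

From triangle KLN: 156 < LN < 240.
From triangle MLN: 145 < LN < 181.
Intersection: 156 < LN < 181, so integers 157 through 180: 24 values.

24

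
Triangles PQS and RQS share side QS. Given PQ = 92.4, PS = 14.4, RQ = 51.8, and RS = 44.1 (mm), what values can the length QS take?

78.0 < QS < 95.9

From triangle PQS: |92.4 − 14.4| < QS < 92.4 + 14.4, i.e. 78.0 < QS < 106.8.
From triangle RQS: 7.7 < QS < 95.9.
Both must hold, so QS lies in the intersection.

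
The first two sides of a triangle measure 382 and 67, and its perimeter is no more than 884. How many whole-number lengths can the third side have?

Triangle inequality: 315 < x < 449. Perimeter ≤ 884 gives x ≤ 884 − 382 − 67 = 435.
So 315 < x ≤ 435; integers 316 through 435: 120 values.

120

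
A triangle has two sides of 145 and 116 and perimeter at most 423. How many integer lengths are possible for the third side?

Triangle inequality: 29 < x < 261. Perimeter ≤ 423 gives x ≤ 423 − 145 − 116 = 162.
So 29 < x ≤ 162; integers 30 through 162: 133 values.

133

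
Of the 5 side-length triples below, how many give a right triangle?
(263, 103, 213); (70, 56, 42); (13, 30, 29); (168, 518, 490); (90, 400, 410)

(263,103,213): 103²+213² = 55978 < 69169 = 263² → obtuse
(70,56,42): 42²+56² = 4900 = 70² → right
(13,30,29): 13²+29² = 1010 > 900 = 30² → acute
(168,518,490): 168²+490² = 268324 = 518² → right
(90,400,410): 90²+400² = 168100 = 410² → right
3 of the 5 are right.

3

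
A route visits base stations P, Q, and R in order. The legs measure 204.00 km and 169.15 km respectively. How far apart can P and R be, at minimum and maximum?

By the triangle inequality, |204.00 − 169.15| ≤ PR ≤ 204.00 + 169.15.

34.85 ≤ PR ≤ 373.15 km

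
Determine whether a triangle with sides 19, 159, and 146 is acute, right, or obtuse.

Compare the square of the longest side to the sum of squares of the other two: 19² + 146² = 21677 < 25281 = 159².

obtuse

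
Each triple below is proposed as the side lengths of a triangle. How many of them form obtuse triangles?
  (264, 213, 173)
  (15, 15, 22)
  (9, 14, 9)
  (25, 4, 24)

(264,213,173): 173²+213² = 75298 > 69696 = 264² → acute
(15,15,22): 15²+15² = 450 < 484 = 22² → obtuse
(9,14,9): 9²+9² = 162 < 196 = 14² → obtuse
(25,4,24): 4²+24² = 592 < 625 = 25² → obtuse
3 of the 4 are obtuse.

3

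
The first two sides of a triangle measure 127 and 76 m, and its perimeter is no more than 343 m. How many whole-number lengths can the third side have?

Triangle inequality: 51 < x < 203. Perimeter ≤ 343 gives x ≤ 343 − 127 − 76 = 140.
So 51 < x ≤ 140; integers 52 through 140: 89 values.

89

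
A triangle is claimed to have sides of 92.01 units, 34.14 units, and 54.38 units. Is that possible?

The longest side is 92.01, but the other two sum to only 88.52.
88.52 < 92.01, so the triangle inequality fails.

No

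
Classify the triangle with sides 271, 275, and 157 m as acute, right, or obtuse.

Compare the square of the longest side to the sum of squares of the other two: 157² + 271² = 98090 > 75625 = 275².

acute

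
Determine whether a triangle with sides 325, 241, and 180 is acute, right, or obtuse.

Compare the square of the longest side to the sum of squares of the other two: 180² + 241² = 90481 < 105625 = 325².

obtuse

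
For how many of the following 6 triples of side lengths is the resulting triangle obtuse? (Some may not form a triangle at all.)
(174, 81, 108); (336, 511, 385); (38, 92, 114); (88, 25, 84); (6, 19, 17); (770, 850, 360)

(174,81,108): 81²+108² = 18225 < 30276 = 174² → obtuse
(336,511,385): 336²+385² = 261121 = 511² → right
(38,92,114): 38²+92² = 9908 < 12996 = 114² → obtuse
(88,25,84): 25²+84² = 7681 < 7744 = 88² → obtuse
(6,19,17): 6²+17² = 325 < 361 = 19² → obtuse
(770,850,360): 360²+770² = 722500 = 850² → right
4 of the 6 are obtuse.

4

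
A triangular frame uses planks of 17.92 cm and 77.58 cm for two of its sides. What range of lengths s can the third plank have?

By the triangle inequality, s must be less than 17.92 + 77.58 = 95.50 and greater than |17.92 − 77.58| = 59.66.

59.66 < s < 95.50 (cm)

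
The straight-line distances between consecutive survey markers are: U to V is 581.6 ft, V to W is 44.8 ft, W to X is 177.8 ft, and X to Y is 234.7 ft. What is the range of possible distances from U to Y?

The maximum is all hops collinear in one direction: 581.6 + 44.8 + 177.8 + 234.7 = 1038.9.
The longest hop is 581.6; the others sum to 457.3. Folding the others back against it leaves at least 581.6 − 457.3 = 124.3.

124.3 ≤ UY ≤ 1038.9 ft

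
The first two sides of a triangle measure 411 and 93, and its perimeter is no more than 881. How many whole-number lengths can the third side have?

Triangle inequality: 318 < x < 504. Perimeter ≤ 881 gives x ≤ 881 − 411 − 93 = 377.
So 318 < x ≤ 377; integers 319 through 377: 59 values.

59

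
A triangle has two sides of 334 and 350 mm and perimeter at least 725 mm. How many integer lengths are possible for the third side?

643

Triangle inequality: 16 < x < 684. Perimeter ≥ 725 gives x ≥ 725 − 334 − 350 = 41.
So 41 ≤ x < 684; integers 41 through 683: 643 values.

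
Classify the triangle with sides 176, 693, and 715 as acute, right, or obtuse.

right

Compare the square of the longest side to the sum of squares of the other two: 176² + 693² = 511225 = 715².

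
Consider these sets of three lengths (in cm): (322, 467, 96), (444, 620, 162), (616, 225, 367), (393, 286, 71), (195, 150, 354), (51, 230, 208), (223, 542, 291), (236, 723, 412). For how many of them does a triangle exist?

(96,322,467): 96+322 ≤ 467 → not valid
(162,444,620): 162+444 ≤ 620 → not valid
(225,367,616): 225+367 ≤ 616 → not valid
(71,286,393): 71+286 ≤ 393 → not valid
(150,195,354): 150+195 ≤ 354 → not valid
(51,208,230): 51+208 > 230 → valid
(223,291,542): 223+291 ≤ 542 → not valid
(236,412,723): 236+412 ≤ 723 → not valid
1 of the 8 triples forms a triangle.

1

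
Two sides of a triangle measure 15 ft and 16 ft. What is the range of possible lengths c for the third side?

By the triangle inequality, c must be less than 15 + 16 = 31 and greater than |15 − 16| = 1.

1 < c < 31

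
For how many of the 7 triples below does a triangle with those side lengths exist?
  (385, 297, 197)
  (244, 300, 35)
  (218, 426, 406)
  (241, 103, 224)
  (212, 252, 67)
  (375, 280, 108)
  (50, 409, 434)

(197,297,385): 197+297 > 385 → valid
(35,244,300): 35+244 ≤ 300 → not valid
(218,406,426): 218+406 > 426 → valid
(103,224,241): 103+224 > 241 → valid
(67,212,252): 67+212 > 252 → valid
(108,280,375): 108+280 > 375 → valid
(50,409,434): 50+409 > 434 → valid
6 of the 7 triples form a triangle.

6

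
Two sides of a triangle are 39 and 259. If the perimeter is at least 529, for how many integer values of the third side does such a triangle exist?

Triangle inequality: 220 < x < 298. Perimeter ≥ 529 gives x ≥ 529 − 39 − 259 = 231.
So 231 ≤ x < 298; integers 231 through 297: 67 values.

67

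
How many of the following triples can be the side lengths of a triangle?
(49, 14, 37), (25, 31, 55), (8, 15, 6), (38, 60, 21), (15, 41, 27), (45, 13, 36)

4

(14,37,49): 14+37 > 49 → valid
(25,31,55): 25+31 > 55 → valid
(6,8,15): 6+8 ≤ 15 → not valid
(21,38,60): 21+38 ≤ 60 → not valid
(15,27,41): 15+27 > 41 → valid
(13,36,45): 13+36 > 45 → valid
4 of the 6 triples form a triangle.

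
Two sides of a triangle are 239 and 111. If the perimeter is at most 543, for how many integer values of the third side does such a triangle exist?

Triangle inequality: 128 < x < 350. Perimeter ≤ 543 gives x ≤ 543 − 239 − 111 = 193.
So 128 < x ≤ 193; integers 129 through 193: 65 values.

65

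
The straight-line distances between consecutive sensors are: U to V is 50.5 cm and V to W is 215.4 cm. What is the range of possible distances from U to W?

By the triangle inequality, |50.5 − 215.4| ≤ UW ≤ 50.5 + 215.4.

164.9 ≤ UW ≤ 265.9 cm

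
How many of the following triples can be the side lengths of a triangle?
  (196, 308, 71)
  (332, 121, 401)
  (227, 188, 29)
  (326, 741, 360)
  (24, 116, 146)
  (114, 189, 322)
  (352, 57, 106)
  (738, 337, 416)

(71,196,308): 71+196 ≤ 308 → not valid
(121,332,401): 121+332 > 401 → valid
(29,188,227): 29+188 ≤ 227 → not valid
(326,360,741): 326+360 ≤ 741 → not valid
(24,116,146): 24+116 ≤ 146 → not valid
(114,189,322): 114+189 ≤ 322 → not valid
(57,106,352): 57+106 ≤ 352 → not valid
(337,416,738): 337+416 > 738 → valid
2 of the 8 triples form a triangle.

2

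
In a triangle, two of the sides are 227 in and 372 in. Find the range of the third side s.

By the triangle inequality, s must be less than 227 + 372 = 599 and greater than |227 − 372| = 145.

145 < s < 599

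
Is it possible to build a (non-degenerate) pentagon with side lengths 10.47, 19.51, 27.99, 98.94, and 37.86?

No

For a pentagon, each side must be shorter than the sum of the others.
Here the longest side is 98.94, but the remaining 4 sides sum to only 95.83.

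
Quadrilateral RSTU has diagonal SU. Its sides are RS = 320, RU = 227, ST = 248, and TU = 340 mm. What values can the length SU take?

93 < SU < 547

From triangle RSU: |320 − 227| < SU < 320 + 227, i.e. 93 < SU < 547.
From triangle TSU: 92 < SU < 588.
Both must hold, so SU lies in the intersection.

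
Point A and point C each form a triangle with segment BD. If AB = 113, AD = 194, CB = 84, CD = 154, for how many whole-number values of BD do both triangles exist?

156

From triangle ABD: 81 < BD < 307.
From triangle CBD: 70 < BD < 238.
Intersection: 81 < BD < 238, so integers 82 through 237: 156 values.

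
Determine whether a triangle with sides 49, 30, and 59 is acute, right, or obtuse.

obtuse

Compare the square of the longest side to the sum of squares of the other two: 30² + 49² = 3301 < 3481 = 59².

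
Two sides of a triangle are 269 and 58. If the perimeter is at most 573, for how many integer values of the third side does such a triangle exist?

35

Triangle inequality: 211 < x < 327. Perimeter ≤ 573 gives x ≤ 573 − 269 − 58 = 246.
So 211 < x ≤ 246; integers 212 through 246: 35 values.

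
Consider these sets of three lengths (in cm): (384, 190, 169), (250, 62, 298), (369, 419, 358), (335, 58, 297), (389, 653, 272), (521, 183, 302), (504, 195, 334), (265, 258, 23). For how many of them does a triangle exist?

(169,190,384): 169+190 ≤ 384 → not valid
(62,250,298): 62+250 > 298 → valid
(358,369,419): 358+369 > 419 → valid
(58,297,335): 58+297 > 335 → valid
(272,389,653): 272+389 > 653 → valid
(183,302,521): 183+302 ≤ 521 → not valid
(195,334,504): 195+334 > 504 → valid
(23,258,265): 23+258 > 265 → valid
6 of the 8 triples form a triangle.

6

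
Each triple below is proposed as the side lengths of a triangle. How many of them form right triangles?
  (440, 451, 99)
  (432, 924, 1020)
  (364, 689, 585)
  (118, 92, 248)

3

(440,451,99): 99²+440² = 203401 = 451² → right
(432,924,1020): 432²+924² = 1040400 = 1020² → right
(364,689,585): 364²+585² = 474721 = 689² → right
(118,92,248): 92+118 ≤ 248, not a triangle
3 of the 4 are right.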